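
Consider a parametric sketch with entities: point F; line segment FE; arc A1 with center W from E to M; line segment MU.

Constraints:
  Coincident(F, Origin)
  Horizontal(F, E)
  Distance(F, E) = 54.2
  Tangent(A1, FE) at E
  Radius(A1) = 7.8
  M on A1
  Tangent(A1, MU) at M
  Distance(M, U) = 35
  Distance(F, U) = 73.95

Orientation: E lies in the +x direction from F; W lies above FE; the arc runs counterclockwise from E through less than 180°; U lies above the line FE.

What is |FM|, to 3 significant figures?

62.5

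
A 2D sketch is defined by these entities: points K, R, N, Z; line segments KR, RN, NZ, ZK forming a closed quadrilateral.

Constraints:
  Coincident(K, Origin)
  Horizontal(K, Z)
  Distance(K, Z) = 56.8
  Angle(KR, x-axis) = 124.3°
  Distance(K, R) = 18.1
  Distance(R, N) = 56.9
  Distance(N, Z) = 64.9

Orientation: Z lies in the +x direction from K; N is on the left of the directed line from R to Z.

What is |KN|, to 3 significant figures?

63.9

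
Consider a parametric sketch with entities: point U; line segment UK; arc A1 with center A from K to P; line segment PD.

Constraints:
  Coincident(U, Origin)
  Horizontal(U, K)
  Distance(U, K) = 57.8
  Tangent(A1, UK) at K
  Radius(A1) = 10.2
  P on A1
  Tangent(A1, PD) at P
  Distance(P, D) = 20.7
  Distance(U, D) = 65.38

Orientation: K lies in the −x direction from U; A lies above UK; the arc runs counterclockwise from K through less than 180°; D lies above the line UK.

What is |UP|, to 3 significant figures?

50.4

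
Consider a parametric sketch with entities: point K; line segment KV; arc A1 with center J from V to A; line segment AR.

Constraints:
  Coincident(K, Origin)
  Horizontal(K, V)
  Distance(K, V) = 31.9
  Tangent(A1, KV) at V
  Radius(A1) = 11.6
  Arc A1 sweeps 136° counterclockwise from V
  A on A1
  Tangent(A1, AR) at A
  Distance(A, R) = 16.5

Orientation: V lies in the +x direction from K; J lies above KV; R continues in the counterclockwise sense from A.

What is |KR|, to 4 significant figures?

42.13

K is at the origin; KV is horizontal with |KV| = 31.9 and V on the +x side, so V = (31.90, 0.000). Since A1 is tangent to KV there, JV ⟂ KV, so J = V + (0, 11.6) = (31.90, 11.60). On A1, V sits at bearing -90° from J; a 136° counterclockwise sweep puts A at bearing 46°, so A = J + 11.6·(cos 46°, sin 46°) = (39.96, 19.94). A1 meets AR tangentially, so JA is at right angles to AR, so AR runs along (−sin 46°, cos 46°); with |AR| = 16.5, R = (28.09, 31.41). Then |KR| = |R − K| = 42.13.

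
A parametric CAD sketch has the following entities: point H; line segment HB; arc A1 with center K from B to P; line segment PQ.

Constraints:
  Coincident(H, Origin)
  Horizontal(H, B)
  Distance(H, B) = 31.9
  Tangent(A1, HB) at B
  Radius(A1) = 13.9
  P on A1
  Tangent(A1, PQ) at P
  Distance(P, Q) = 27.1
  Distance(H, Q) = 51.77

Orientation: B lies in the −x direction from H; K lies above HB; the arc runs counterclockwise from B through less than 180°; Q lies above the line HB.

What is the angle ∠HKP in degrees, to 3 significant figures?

42.0°

H is at the origin; HB is horizontal with |HB| = 31.9 and B on the −x side, so B = (-31.9, 0.00). A1 meets HB tangentially, so KB is at right angles to HB, so K = B + (0, 13.9) = (-31.9, 13.9). Since KP ⟂ PQ (tangency), |KQ| = √(13.9² + 27.1²) = 30.5 regardless of where P sits on A1. So Q lies on both circle(H, 51.77) and circle(K, 30.5); the above-HB intersection is Q = (-27.3, 44.0). P is the foot of the tangent from Q: P = (-18.7, 18.3).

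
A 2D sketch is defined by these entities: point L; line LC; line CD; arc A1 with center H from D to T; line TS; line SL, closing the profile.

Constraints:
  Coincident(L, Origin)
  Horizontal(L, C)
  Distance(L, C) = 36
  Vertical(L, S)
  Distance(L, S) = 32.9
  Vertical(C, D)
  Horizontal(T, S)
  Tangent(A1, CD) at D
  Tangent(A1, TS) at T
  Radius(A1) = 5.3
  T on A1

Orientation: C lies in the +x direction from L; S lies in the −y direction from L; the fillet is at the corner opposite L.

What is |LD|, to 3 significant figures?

45.4

L is at the origin; L and C share the same y with |LC| = 36.0 and C on the +x side, so C = (36.0, 0.00). LS is vertical with |LS| = 32.9 and S on the −y side, so S = (0.00, -32.9). The virtual corner opposite L is at (36.0, -32.9). Since A1 is tangent to CD there, HD ⟂ CD and since A1 is tangent to TS there, HT ⟂ TS, with radius 5.3, so the center H sits 5.3 in from both sides at H = (30.7, -27.6). That places the tangent points at D = (36.0, -27.6) on CD and T = (30.7, -32.9) on TS. Then |LD| = |D − L| = 45.4.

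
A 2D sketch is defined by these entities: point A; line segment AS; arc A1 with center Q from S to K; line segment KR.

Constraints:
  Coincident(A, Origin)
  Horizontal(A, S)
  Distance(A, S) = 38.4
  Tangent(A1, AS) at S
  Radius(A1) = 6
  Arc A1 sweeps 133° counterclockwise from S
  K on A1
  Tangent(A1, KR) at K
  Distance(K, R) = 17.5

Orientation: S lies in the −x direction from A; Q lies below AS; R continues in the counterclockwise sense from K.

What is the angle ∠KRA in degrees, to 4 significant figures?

96.43°

A is at the origin; A and S share the same y with |AS| = 38.4 and S on the −x side, so S = (-38.40, 0.000). Tangency of A1 to AS means the radius QS is perpendicular to AS, so Q = S + (0, -6) = (-38.40, -6.000). On A1, S sits at bearing 90° from Q; a 133° counterclockwise sweep puts K at bearing 223°, so K = Q + 6.0·(cos 223°, sin 223°) = (-42.79, -10.09). A1 meets KR tangentially, so QK is at right angles to KR, so KR runs along (−sin 223°, cos 223°); with |KR| = 17.5, R = (-30.85, -22.89). Then cos ∠KRA = RK·RA / (|RK||RA|), giving 96.43°.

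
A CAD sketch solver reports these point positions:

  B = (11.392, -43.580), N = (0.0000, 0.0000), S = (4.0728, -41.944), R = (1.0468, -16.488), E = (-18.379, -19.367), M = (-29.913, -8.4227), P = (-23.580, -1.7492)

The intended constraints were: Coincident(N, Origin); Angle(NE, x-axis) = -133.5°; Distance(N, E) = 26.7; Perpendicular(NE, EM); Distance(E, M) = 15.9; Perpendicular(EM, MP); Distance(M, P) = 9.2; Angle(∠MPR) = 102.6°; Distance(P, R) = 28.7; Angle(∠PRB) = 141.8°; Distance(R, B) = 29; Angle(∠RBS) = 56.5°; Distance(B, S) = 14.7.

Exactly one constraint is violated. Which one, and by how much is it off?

Distance(B, S) = 14.7 — off by 7.20.

N = (0.00, 0.00) ✓; NE at -133.5° ✓; |NE| = 26.70 ✓; ∠(NE, EM) = 90.00° ✓; |EM| = 15.90 ✓; ∠(EM, MP) = 90.00° ✓; |MP| = 9.200 ✓; ∠MPR = 102.6° ✓; |PR| = 28.70 ✓; ∠PRB = 141.8° ✓; |RB| = 29.00 ✓; ∠RBS = 56.50° ✓; |BS| = 7.500 ✗.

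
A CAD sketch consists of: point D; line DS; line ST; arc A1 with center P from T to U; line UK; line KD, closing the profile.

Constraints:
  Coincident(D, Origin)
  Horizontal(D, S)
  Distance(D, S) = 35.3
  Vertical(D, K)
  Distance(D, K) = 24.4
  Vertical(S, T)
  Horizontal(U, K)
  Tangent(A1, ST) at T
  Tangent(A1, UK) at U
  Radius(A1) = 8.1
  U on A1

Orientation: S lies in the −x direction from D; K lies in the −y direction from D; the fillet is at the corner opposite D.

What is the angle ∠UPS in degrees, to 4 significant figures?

153.6°

The virtual corner opposite D is at (-35.30, -24.40). Since A1 is tangent to ST there, PT ⟂ ST and tangency of A1 to UK means the radius PU is perpendicular to UK, with radius 8.1, so the center P sits 8.1 in from both sides at P = (-27.20, -16.30). That places the tangent points at T = (-35.30, -16.30) on ST and U = (-27.20, -24.40) on UK. Then cos ∠UPS = PU·PS / (|PU||PS|), giving 153.6°.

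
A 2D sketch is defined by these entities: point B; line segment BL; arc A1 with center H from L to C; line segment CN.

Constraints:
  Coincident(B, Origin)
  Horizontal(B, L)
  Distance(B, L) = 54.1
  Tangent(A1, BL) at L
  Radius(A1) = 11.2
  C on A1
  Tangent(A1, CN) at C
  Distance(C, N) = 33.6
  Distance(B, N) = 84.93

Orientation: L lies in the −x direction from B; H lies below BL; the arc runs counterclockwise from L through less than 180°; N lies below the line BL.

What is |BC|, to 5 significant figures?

65.227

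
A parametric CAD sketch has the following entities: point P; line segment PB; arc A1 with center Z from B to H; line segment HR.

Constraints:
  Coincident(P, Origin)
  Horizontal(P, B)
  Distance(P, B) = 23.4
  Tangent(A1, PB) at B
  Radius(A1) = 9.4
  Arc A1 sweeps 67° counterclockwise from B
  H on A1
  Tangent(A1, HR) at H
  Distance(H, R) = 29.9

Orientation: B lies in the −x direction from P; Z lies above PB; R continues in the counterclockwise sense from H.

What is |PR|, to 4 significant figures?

33.39

P is at the origin; PB is horizontal with |PB| = 23.4 and B on the −x side, so B = (-23.40, 0.000). The tangent condition forces ZB to be normal to PB, so Z = B + (0, 9.4) = (-23.40, 9.400). On A1, B sits at bearing -90° from Z; a 67° counterclockwise sweep puts H at bearing -23°, so H = Z + 9.4·(cos -23°, sin -23°) = (-14.75, 5.727). A1 meets HR tangentially, so ZH is at right angles to HR, so HR runs along (−sin -23°, cos -23°); with |HR| = 29.9, R = (-3.064, 33.25). Then |PR| = |R − P| = 33.39.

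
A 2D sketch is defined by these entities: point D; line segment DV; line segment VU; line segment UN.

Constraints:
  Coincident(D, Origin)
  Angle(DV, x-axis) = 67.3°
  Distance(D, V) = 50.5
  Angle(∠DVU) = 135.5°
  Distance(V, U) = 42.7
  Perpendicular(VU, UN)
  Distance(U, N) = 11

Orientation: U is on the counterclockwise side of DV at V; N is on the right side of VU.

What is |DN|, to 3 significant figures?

91.4

∠DVU = 135.5°, so VU runs at 67.3° + (180° − 135.5°) = 112° from the x-axis; with |VU| = 42.7, U = V + 42.7·(cos 112°, sin 112°) = (3.63, 86.2). The perpendicularity gives UN at right angles to VU; with |UN| = 11.0 on the right of VU, N = U + 11.0·(0.928, 0.371) = (13.8, 90.3). Then |DN| = |N − D| = 91.4.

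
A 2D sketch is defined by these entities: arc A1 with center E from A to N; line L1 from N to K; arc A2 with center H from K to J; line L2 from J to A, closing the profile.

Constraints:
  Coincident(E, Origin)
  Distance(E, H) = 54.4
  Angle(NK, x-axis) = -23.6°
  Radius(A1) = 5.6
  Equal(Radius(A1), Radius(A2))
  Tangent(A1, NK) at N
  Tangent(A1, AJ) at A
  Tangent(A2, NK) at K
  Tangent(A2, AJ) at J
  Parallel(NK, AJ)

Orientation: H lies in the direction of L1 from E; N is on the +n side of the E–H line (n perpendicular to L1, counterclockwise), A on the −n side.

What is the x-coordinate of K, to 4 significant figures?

52.09

Tangency of A1 to both parallel lines with radius 5.6 puts N and A at E ± 5.6·n: N = (2.242, 5.132), A = (-2.242, -5.132). Equal radii place K and J the same way about H: K = H + 5.6·n = (52.09, -16.65), J = H − 5.6·n = (47.61, -26.91). So K.x = 52.09.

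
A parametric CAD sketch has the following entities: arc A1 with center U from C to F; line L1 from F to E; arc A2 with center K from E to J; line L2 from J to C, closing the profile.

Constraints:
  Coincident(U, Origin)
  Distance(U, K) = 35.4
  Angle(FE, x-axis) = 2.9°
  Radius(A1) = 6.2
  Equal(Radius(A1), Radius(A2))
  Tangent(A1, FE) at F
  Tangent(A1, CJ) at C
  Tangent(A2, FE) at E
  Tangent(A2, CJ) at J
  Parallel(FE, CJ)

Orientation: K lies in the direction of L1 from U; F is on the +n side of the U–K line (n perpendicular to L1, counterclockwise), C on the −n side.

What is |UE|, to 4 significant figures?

35.94

The slot axis is L1's direction at 2.9°, so u = (cos 2.9°, sin 2.9°) = (0.9987, 0.05059) and n = (−sin 2.9°, cos 2.9°) = (-0.05059, 0.9987). U is at the origin and K lies 35.4 along u from U, so K = 35.4·u = (35.35, 1.791). Tangency of A1 to both parallel lines with radius 6.2 puts F and C at U ± 6.2·n: F = (-0.3137, 6.192), C = (0.3137, -6.192). Equal radii place E and J the same way about K: E = K + 6.2·n = (35.04, 7.983), J = K − 6.2·n = (35.67, -4.401). Then |UE| = |E − U| = 35.94.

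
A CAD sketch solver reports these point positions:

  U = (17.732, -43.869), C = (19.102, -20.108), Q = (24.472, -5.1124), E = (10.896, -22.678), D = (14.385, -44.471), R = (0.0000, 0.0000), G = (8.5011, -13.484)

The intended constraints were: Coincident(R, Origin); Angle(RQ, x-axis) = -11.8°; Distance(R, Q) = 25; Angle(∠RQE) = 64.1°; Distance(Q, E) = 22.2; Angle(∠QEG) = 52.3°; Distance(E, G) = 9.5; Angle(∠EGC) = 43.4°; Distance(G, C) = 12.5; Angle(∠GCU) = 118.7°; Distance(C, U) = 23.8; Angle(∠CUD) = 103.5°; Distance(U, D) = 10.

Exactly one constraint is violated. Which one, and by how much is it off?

Distance(U, D) = 10 — off by 6.60.

R = (0.00, 0.00) ✓; RQ at -11.80° ✓; |RQ| = 25.00 ✓; ∠RQE = 64.10° ✓; |QE| = 22.20 ✓; ∠QEG = 52.30° ✓; |EG| = 9.501 ✓; ∠EGC = 43.40° ✓; |GC| = 12.50 ✓; ∠GCU = 118.7° ✓; |CU| = 23.80 ✓; ∠CUD = 103.5° ✓; |UD| = 3.401 ✗.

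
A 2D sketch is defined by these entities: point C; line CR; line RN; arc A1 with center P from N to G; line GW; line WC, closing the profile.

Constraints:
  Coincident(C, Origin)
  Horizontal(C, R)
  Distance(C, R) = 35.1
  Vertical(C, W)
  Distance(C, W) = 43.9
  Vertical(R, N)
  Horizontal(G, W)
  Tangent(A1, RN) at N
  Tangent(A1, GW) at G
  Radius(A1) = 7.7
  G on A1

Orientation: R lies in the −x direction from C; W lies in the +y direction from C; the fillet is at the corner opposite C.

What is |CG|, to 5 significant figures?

51.749

The virtual corner opposite C is at (-35.100, 43.900). Tangency of A1 to RN means the radius PN is perpendicular to RN and since A1 is tangent to GW there, PG ⟂ GW, with radius 7.7, so the center P sits 7.7 in from both sides at P = (-27.400, 36.200). That places the tangent points at N = (-35.100, 36.200) on RN and G = (-27.400, 43.900) on GW. Then |CG| = |G − C| = 51.749.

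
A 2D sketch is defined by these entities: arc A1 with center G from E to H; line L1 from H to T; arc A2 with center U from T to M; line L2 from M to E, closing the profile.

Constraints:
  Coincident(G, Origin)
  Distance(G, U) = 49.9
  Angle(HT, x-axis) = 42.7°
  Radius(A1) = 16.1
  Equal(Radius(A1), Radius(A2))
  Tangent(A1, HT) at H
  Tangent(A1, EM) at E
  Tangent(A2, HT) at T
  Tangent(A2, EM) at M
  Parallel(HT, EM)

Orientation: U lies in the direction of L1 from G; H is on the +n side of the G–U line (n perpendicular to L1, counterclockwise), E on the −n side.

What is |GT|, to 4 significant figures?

52.43

The slot axis is L1's direction at 42.7°, so u = (cos 42.7°, sin 42.7°) = (0.7349, 0.6782) and n = (−sin 42.7°, cos 42.7°) = (-0.6782, 0.7349). G is at the origin and U lies 49.9 along u from G, so U = 49.9·u = (36.67, 33.84). Tangency of A1 to both parallel lines with radius 16.1 puts H and E at G ± 16.1·n: H = (-10.92, 11.83), E = (10.92, -11.83). Equal radii place T and M the same way about U: T = U + 16.1·n = (25.75, 45.67), M = U − 16.1·n = (47.59, 22.01). Then |GT| = |T − G| = 52.43.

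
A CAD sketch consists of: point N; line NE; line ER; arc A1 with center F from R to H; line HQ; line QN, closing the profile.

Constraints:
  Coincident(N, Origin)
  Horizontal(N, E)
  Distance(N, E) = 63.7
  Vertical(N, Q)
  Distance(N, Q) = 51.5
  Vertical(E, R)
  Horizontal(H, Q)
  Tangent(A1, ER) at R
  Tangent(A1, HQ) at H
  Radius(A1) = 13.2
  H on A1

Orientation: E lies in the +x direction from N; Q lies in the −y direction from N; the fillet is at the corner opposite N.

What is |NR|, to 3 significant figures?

74.3

N is at the origin; NE is horizontal with |NE| = 63.7 and E on the +x side, so E = (63.7, 0.00). N and Q share the same x with |NQ| = 51.5 and Q on the −y side, so Q = (0.00, -51.5). The virtual corner opposite N is at (63.7, -51.5). A1 meets ER tangentially, so FR is at right angles to ER and the tangent condition forces FH to be normal to HQ, with radius 13.2, so the center F sits 13.2 in from both sides at F = (50.5, -38.3). That places the tangent points at R = (63.7, -38.3) on ER and H = (50.5, -51.5) on HQ. Then |NR| = |R − N| = 74.3.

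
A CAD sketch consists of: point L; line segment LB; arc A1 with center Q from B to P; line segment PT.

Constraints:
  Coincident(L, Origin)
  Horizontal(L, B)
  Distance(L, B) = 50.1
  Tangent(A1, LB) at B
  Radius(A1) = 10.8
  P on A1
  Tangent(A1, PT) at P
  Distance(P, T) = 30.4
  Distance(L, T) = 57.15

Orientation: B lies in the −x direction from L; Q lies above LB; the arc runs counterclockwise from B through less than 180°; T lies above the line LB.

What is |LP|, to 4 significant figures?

40.78

Checks: ∠(QB, BL) = 90.00° ✓; |QP| = 10.80 ✓; ∠(QP, PT) = 90.00° ✓; |PT| = 30.40 ✓; |LT| = 57.15 ✓.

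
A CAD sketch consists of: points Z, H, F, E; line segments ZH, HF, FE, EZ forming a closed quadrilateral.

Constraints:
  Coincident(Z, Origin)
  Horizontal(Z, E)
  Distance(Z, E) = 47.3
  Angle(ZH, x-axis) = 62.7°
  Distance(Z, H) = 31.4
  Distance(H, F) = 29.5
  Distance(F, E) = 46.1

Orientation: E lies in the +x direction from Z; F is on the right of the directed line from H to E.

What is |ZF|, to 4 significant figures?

1.943

Checks: |HF| = 29.50 ✓; |FE| = 46.10 ✓.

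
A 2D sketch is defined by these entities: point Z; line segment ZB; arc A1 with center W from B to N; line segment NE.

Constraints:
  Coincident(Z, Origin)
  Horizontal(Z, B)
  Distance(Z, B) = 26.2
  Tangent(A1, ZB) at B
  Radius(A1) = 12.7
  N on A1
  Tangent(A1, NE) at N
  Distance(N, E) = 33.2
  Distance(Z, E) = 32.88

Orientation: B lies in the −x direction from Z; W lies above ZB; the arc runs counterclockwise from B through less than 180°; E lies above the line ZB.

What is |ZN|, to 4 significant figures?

16.69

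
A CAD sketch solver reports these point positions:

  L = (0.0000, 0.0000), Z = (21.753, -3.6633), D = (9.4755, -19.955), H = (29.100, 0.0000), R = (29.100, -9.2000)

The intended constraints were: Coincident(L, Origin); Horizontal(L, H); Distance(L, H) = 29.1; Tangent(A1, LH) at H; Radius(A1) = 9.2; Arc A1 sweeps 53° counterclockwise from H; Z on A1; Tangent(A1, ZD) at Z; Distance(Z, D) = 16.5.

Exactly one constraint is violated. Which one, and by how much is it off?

Distance(Z, D) = 16.5 — off by 3.90.

L = (0.00, 0.00) ✓; L.y = 0.00, H.y = 0.00 ✓; |LH| = 29.10 ✓; ∠(RH, HL) = 90.00° ✓; |RH| = 9.200 ✓; bearing(R→Z) − bearing(R→H) = 53.00° ✓; |RZ| = 9.200 ✓; ∠(RZ, ZD) = 90.00° ✓; |ZD| = 20.40 ✗.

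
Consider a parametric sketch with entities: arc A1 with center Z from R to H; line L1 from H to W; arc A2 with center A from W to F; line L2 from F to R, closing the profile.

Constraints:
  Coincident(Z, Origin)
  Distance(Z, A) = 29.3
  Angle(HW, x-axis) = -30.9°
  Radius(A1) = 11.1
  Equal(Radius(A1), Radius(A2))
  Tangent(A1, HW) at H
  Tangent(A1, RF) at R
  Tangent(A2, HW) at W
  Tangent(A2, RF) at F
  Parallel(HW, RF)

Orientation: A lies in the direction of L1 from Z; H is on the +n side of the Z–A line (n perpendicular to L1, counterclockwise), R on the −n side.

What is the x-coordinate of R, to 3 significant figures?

-5.70

Z is at the origin and A lies 29.3 along u from Z, so A = 29.3·u = (25.1, -15.0). Tangency of A1 to both parallel lines with radius 11.1 puts H and R at Z ± 11.1·n: H = (5.70, 9.52), R = (-5.70, -9.52). So R.x = -5.70.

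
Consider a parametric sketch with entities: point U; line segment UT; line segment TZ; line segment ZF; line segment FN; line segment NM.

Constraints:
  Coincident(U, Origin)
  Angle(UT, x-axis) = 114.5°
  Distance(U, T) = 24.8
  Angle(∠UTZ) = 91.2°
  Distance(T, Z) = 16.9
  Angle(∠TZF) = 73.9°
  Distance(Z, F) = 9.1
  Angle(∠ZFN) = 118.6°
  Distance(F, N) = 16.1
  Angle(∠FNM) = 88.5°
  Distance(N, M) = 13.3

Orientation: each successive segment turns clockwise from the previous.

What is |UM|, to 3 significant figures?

25.8

U is at the origin; UT runs at 114.5° with length 24.8, so T = (-10.3, 22.6). ∠UTZ = 91.2° gives TZ at 25.7° from the x-axis; with |TZ| = 16.9, Z = (4.94, 29.9). ∠TZF = 73.9° gives ZF at -80.4° from the x-axis; with |ZF| = 9.1, F = (6.46, 20.9). ∠ZFN = 118.6° gives FN at -142° from the x-axis; with |FN| = 16.1, N = (-6.19, 11.0). ∠FNM = 88.5° gives NM at 127° from the x-axis; with |NM| = 13.3, M = (-14.1, 21.6). Then |UM| = |M − U| = 25.8.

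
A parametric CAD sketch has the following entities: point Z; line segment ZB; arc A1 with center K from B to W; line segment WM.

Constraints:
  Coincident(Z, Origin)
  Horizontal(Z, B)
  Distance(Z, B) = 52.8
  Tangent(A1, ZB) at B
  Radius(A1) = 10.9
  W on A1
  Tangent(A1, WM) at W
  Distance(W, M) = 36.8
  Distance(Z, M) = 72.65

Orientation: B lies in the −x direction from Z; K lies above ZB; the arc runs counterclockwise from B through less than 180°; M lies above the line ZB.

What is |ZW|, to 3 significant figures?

44.7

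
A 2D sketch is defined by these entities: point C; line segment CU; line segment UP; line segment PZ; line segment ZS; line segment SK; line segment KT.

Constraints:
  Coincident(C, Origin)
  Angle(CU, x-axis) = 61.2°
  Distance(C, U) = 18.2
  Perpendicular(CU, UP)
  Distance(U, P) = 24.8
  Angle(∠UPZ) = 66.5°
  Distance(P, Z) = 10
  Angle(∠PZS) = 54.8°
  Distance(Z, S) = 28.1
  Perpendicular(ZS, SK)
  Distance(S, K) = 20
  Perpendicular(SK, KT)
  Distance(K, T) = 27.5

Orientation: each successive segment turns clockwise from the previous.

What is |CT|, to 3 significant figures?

42.5

C is at the origin; CU runs at 61.2° with length 18.2, so U = (8.77, 15.9). CU ⟂ UP, so UP runs at -28.8°; with |UP| = 24.8, P = (30.5, 4.00). ∠UPZ = 66.5° gives PZ at -142° from the x-axis; with |PZ| = 10.0, Z = (22.6, -2.11). ∠PZS = 54.8° gives ZS at 92.5° from the x-axis; with |ZS| = 28.1, S = (21.4, 26.0). ZS is perpendicular to SK, so SK runs at 2.50°; with |SK| = 20.0, K = (41.3, 26.8). The perpendicularity gives KT at right angles to SK, so KT runs at -87.5°; with |KT| = 27.5, T = (42.5, -0.642). Then |CT| = |T − C| = 42.5.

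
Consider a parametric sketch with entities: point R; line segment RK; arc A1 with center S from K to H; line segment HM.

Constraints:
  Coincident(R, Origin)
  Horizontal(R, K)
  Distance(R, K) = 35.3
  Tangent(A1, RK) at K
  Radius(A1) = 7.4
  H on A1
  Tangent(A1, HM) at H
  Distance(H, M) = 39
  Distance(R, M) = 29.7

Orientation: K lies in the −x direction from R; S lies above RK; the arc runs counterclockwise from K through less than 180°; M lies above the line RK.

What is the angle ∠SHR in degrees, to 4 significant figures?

138.8°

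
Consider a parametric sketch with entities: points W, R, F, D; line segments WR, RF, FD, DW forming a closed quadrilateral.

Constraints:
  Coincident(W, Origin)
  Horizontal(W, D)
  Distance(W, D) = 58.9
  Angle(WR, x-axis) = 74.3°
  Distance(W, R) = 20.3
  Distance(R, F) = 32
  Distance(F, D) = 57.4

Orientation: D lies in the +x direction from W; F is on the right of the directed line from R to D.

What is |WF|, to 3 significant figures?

12.7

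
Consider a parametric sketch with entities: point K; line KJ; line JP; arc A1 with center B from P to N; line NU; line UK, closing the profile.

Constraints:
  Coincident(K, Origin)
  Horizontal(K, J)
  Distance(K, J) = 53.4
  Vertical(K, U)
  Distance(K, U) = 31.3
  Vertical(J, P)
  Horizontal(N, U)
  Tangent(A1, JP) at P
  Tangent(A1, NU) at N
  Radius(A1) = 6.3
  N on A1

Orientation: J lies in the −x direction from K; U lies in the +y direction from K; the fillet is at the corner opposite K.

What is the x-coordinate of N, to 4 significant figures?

-47.10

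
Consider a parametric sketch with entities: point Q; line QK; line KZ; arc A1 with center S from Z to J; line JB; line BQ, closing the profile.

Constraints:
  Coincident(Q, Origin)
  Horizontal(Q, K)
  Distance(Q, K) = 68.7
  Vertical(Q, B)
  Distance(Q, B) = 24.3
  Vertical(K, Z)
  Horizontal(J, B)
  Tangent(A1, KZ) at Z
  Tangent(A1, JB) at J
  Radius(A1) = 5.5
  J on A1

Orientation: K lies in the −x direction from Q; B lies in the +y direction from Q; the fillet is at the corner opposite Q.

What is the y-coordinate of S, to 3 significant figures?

18.8

QB is vertical with |QB| = 24.3 and B on the +y side, so B = (0.00, 24.3). The virtual corner opposite Q is at (-68.7, 24.3). Tangency of A1 to KZ means the radius SZ is perpendicular to KZ and since A1 is tangent to JB there, SJ ⟂ JB, with radius 5.5, so the center S sits 5.5 in from both sides at S = (-63.2, 18.8). So S.y = 18.8.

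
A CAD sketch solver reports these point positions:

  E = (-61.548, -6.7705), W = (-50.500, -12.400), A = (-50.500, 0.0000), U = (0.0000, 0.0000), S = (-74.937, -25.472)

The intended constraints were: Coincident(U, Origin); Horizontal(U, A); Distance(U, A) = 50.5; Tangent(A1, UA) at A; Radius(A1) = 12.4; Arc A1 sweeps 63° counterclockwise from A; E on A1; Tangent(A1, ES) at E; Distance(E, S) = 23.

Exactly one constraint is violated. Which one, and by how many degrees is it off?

Tangent(A1, ES) at E — off by 8.60°.

U = (0.00, 0.00) ✓; U.y = 0.00, A.y = 0.00 ✓; |UA| = 50.50 ✓; ∠(WA, AU) = 90.00° ✓; |WA| = 12.40 ✓; bearing(W→E) − bearing(W→A) = 63.00° ✓; |WE| = 12.40 ✓; ∠(WE, ES) = 98.60° ✗; |ES| = 23.00 ✓.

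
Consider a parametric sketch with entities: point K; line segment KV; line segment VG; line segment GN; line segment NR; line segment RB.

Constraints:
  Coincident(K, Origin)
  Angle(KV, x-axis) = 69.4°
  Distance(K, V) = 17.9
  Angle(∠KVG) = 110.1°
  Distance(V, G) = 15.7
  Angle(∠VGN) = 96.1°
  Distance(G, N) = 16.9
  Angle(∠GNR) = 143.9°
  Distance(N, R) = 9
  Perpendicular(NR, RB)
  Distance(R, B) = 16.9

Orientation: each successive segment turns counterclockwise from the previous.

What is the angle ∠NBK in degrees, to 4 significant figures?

169.7°

K is at the origin; KV runs at 69.4° with length 17.9, so V = (6.298, 16.76). ∠KVG = 110.1° gives VG at 139.3° from the x-axis; with |VG| = 15.7, G = (-5.605, 26.99). ∠VGN = 96.1° gives GN at -136.8° from the x-axis; with |GN| = 16.9, N = (-17.92, 15.42). ∠GNR = 143.9° gives NR at -100.7° from the x-axis; with |NR| = 9.0, R = (-19.60, 6.581). NR is perpendicular to RB, so RB runs at -10.70°; with |RB| = 16.9, B = (-2.989, 3.443). Then cos ∠NBK = BN·BK / (|BN||BK|), giving 169.7°.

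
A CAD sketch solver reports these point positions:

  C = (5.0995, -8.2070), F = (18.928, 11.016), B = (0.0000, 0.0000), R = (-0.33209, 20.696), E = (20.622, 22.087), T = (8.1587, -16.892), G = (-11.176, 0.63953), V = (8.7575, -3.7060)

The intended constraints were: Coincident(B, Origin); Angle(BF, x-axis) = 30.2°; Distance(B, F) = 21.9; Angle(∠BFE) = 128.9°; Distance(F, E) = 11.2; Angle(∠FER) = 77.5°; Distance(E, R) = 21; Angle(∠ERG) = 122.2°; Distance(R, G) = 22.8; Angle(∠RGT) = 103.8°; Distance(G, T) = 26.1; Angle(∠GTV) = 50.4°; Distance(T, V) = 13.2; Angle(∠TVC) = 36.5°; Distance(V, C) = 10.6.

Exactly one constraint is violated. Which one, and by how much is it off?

Distance(V, C) = 10.6 — off by 4.80.

B = (0.00, 0.00) ✓; BF at 30.20° ✓; |BF| = 21.90 ✓; ∠BFE = 128.9° ✓; |FE| = 11.20 ✓; ∠FER = 77.50° ✓; |ER| = 21.00 ✓; ∠ERG = 122.2° ✓; |RG| = 22.80 ✓; ∠RGT = 103.8° ✓; |GT| = 26.10 ✓; ∠GTV = 50.40° ✓; |TV| = 13.20 ✓; ∠TVC = 36.50° ✓; |VC| = 5.800 ✗.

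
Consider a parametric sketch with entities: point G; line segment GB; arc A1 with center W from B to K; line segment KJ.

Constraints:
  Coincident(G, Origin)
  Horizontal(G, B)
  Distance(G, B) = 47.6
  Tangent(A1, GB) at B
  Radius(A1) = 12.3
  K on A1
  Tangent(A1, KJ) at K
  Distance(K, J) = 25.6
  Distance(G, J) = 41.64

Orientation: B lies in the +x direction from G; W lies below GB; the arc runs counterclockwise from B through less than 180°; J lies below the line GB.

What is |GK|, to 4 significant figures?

36.97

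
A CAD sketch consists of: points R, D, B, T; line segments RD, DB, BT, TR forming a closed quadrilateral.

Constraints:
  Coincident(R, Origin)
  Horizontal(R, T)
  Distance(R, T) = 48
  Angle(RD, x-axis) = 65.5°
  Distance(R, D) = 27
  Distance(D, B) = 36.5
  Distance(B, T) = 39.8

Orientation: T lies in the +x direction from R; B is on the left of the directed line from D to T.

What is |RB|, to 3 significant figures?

59.6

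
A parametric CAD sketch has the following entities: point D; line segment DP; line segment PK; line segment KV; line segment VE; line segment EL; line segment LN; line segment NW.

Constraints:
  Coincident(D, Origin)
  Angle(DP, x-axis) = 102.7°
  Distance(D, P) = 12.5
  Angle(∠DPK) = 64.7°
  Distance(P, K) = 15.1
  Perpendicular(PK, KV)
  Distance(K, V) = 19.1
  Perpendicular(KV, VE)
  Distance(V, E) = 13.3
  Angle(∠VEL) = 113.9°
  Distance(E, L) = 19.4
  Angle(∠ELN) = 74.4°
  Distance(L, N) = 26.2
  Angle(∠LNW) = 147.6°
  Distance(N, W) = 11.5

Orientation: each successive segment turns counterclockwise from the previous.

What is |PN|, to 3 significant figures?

20.0

D is at the origin; DP runs at 102.7° with length 12.5, so P = (-2.75, 12.2). ∠DPK = 64.7° gives PK at -142° from the x-axis; with |PK| = 15.1, K = (-14.6, 2.90). PK ⟂ KV, so KV runs at -52.0°; with |KV| = 19.1, V = (-2.89, -12.2). KV ⟂ VE, so VE runs at 38.0°; with |VE| = 13.3, E = (7.59, -3.97). ∠VEL = 113.9° gives EL at 104° from the x-axis; with |EL| = 19.4, L = (2.87, 14.9). ∠ELN = 74.4° gives LN at -150° from the x-axis; with |LN| = 26.2, N = (-19.9, 1.87). Then |PN| = |N − P| = 20.0.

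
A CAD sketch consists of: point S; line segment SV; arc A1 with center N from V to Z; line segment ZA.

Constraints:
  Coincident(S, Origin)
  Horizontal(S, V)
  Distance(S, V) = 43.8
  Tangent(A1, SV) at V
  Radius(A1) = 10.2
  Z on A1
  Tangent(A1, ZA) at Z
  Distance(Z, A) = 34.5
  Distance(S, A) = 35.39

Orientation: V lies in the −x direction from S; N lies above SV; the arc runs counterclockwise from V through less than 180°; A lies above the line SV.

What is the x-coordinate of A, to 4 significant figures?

-15.16

S is at the origin; S and V share the same y with |SV| = 43.8 and V on the −x side, so V = (-43.80, 0.000). Tangency of A1 to SV means the radius NV is perpendicular to SV, so N = V + (0, 10.2) = (-43.80, 10.20). Since NZ ⟂ ZA (tangency), |NA| = √(10.2² + 34.5²) = 35.98 regardless of where Z sits on A1. So A lies on both circle(S, 35.39) and circle(N, 35.98); the above-SV intersection is A = (-15.16, 31.98). Z is the foot of the tangent from A: Z = (-35.58, 4.165).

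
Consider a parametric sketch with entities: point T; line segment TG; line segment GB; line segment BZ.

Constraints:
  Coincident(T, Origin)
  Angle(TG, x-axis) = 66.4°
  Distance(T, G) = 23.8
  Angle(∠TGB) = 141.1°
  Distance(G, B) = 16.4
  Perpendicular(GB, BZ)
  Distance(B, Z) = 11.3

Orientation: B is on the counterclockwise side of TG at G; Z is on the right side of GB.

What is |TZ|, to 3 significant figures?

43.7

∠TGB = 141.1°, so GB runs at 66.4° + (180° − 141.1°) = 105° from the x-axis; with |GB| = 16.4, B = G + 16.4·(cos 105°, sin 105°) = (5.20, 37.6). GB is perpendicular to BZ; with |BZ| = 11.3 on the right of GB, Z = B + 11.3·(0.965, 0.264) = (16.1, 40.6). Then |TZ| = |Z − T| = 43.7.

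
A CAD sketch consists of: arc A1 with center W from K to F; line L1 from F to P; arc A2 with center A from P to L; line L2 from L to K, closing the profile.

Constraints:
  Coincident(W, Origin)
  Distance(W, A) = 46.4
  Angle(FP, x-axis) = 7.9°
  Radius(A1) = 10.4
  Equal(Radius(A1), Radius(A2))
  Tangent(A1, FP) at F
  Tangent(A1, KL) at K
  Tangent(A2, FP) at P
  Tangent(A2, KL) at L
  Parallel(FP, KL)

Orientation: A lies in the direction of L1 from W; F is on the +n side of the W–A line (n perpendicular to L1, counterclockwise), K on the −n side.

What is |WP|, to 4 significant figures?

47.55

The slot axis is L1's direction at 7.9°, so u = (cos 7.9°, sin 7.9°) = (0.9905, 0.1374) and n = (−sin 7.9°, cos 7.9°) = (-0.1374, 0.9905). W is at the origin and A lies 46.4 along u from W, so A = 46.4·u = (45.96, 6.377). Tangency of A1 to both parallel lines with radius 10.4 puts F and K at W ± 10.4·n: F = (-1.429, 10.30), K = (1.429, -10.30). Equal radii place P and L the same way about A: P = A + 10.4·n = (44.53, 16.68), L = A − 10.4·n = (47.39, -3.924). Then |WP| = |P − W| = 47.55.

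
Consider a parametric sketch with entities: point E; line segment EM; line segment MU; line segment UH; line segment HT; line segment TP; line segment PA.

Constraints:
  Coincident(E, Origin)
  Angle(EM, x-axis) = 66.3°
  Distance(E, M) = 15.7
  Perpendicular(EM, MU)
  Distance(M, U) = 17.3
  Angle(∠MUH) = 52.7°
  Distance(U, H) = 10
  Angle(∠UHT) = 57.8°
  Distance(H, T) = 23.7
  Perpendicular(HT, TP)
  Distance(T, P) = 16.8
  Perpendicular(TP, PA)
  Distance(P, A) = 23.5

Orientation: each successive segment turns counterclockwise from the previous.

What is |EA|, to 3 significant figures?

30.2

HT ⟂ TP, so TP runs at 136°; with |TP| = 16.8, P = (-2.70, 40.3). TP is perpendicular to PA, so PA runs at -134°; with |PA| = 23.5, A = (-19.1, 23.5). Then |EA| = |A − E| = 30.2.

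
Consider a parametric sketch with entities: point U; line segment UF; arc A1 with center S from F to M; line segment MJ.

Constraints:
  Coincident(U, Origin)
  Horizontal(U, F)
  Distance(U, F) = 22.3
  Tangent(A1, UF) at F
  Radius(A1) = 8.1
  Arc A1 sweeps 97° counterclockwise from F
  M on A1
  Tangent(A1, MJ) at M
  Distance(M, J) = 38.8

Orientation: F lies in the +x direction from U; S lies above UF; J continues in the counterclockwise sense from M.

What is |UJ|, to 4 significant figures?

54.05

U is at the origin; UF is horizontal with |UF| = 22.3 and F on the +x side, so F = (22.30, 0.000). Tangency of A1 to UF means the radius SF is perpendicular to UF, so S = F + (0, 8.1) = (22.30, 8.100). On A1, F sits at bearing -90° from S; a 97° counterclockwise sweep puts M at bearing 7°, so M = S + 8.1·(cos 7°, sin 7°) = (30.34, 9.087). Since A1 is tangent to MJ there, SM ⟂ MJ, so MJ runs along (−sin 7°, cos 7°); with |MJ| = 38.8, J = (25.61, 47.60). Then |UJ| = |J − U| = 54.05.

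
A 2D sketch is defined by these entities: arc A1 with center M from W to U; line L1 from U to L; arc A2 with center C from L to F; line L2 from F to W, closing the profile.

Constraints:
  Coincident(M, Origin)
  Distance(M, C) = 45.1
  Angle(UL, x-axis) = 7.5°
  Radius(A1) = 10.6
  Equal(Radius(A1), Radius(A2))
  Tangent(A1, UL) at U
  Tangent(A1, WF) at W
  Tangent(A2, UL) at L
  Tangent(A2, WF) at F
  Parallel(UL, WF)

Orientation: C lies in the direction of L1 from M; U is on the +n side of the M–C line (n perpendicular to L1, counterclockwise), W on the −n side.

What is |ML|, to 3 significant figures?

46.3

Tangency of A1 to both parallel lines with radius 10.6 puts U and W at M ± 10.6·n: U = (-1.38, 10.5), W = (1.38, -10.5). Equal radii place L and F the same way about C: L = C + 10.6·n = (43.3, 16.4), F = C − 10.6·n = (46.1, -4.62). Then |ML| = |L − M| = 46.3.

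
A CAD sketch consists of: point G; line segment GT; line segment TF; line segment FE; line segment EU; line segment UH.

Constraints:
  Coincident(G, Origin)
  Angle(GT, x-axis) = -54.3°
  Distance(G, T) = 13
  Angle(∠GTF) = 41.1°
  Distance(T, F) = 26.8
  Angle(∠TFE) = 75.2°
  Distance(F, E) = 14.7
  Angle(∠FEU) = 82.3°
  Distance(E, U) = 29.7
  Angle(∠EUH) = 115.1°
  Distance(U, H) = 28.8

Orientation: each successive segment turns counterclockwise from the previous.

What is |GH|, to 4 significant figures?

37.79

G is at the origin; GT runs at -54.3° with length 13.0, so T = (7.586, -10.56). ∠GTF = 41.1° gives TF at 84.60° from the x-axis; with |TF| = 26.8, F = (10.11, 16.12). ∠TFE = 75.2° gives FE at -170.6° from the x-axis; with |FE| = 14.7, E = (-4.394, 13.72). ∠FEU = 82.3° gives EU at -72.90° from the x-axis; with |EU| = 29.7, U = (4.339, -14.66). ∠EUH = 115.1° gives UH at -8.000° from the x-axis; with |UH| = 28.8, H = (32.86, -18.67). Then |GH| = |H − G| = 37.79.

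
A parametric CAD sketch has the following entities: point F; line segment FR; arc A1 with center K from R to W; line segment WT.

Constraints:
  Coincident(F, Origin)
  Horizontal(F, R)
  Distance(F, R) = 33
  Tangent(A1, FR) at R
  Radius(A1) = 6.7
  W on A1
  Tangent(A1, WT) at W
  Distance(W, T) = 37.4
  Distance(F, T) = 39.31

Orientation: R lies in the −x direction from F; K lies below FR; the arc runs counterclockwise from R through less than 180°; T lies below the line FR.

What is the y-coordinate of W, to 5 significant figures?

-11.473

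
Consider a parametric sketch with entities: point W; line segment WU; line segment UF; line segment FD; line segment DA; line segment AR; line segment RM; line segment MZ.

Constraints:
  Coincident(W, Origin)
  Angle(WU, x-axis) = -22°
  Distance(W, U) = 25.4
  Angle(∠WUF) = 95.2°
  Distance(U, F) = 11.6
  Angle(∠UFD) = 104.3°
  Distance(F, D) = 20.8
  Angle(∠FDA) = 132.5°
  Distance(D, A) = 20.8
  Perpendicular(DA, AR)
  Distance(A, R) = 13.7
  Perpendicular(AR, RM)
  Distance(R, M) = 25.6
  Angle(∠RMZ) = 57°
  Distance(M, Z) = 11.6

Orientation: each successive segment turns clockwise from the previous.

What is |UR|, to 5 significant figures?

30.674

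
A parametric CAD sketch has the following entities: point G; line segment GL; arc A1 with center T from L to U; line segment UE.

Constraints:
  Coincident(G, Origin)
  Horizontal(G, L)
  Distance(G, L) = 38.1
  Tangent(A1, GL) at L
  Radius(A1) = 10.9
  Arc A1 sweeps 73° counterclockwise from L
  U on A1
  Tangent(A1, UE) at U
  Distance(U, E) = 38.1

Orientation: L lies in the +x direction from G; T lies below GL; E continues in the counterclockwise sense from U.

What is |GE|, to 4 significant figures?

47.14

On A1, L sits at bearing 90° from T; a 73° counterclockwise sweep puts U at bearing 163°, so U = T + 10.9·(cos 163°, sin 163°) = (27.68, -7.713). Tangency of A1 to UE means the radius TU is perpendicular to UE, so UE runs along (−sin 163°, cos 163°); with |UE| = 38.1, E = (16.54, -44.15). Then |GE| = |E − G| = 47.14.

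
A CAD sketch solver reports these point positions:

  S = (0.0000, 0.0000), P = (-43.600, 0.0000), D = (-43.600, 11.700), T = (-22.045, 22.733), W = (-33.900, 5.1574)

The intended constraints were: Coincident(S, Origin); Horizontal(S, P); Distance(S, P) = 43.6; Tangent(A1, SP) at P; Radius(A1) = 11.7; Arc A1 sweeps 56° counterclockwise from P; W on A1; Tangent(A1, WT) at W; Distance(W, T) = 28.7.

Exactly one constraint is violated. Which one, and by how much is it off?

Distance(W, T) = 28.7 — off by 7.50.

S = (0.00, 0.00) ✓; S.y = 0.00, P.y = 0.00 ✓; |SP| = 43.60 ✓; ∠(DP, PS) = 90.00° ✓; |DP| = 11.70 ✓; bearing(D→W) − bearing(D→P) = 56.00° ✓; |DW| = 11.70 ✓; ∠(DW, WT) = 90.00° ✓; |WT| = 21.20 ✗.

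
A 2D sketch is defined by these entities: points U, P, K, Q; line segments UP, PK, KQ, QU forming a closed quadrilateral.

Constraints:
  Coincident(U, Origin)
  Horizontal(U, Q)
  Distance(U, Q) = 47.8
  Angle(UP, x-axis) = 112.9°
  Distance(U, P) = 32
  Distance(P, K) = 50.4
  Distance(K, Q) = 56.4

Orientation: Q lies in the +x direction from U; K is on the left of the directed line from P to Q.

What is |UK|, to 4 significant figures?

62.57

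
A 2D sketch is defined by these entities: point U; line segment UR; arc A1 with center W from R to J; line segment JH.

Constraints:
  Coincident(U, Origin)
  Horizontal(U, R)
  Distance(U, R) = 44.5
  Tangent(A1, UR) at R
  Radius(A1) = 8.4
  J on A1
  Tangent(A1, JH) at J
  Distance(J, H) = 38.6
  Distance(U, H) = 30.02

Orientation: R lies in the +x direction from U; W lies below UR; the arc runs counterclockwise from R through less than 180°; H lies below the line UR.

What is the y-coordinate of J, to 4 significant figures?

-2.192

Checks: U.y = 0.00, R.y = 0.00 ✓; |WJ| = 8.400 ✓; ∠(WJ, JH) = 90.00° ✓; |JH| = 38.60 ✓; |UH| = 30.02 ✓.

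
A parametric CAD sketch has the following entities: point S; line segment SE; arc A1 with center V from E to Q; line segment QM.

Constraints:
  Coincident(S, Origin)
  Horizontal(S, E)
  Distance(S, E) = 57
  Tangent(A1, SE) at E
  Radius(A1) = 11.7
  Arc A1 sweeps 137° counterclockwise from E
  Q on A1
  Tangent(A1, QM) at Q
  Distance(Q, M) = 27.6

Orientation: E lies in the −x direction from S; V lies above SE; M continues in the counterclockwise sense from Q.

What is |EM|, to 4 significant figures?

40.94

On A1, E sits at bearing -90° from V; a 137° counterclockwise sweep puts Q at bearing 47°, so Q = V + 11.7·(cos 47°, sin 47°) = (-49.02, 20.26). Since A1 is tangent to QM there, VQ ⟂ QM, so QM runs along (−sin 47°, cos 47°); with |QM| = 27.6, M = (-69.21, 39.08). Then |EM| = |M − E| = 40.94.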